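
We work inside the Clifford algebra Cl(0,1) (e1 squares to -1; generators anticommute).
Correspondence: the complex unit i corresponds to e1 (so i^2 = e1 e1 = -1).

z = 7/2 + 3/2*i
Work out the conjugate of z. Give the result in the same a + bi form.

In blades: z = 7/2 + 3/2*e1.
Conjugation here is Clifford conjugation: the scalar is fixed and the grade-1 and grade-2 blades all flip sign, giving 7/2 - 3/2*e1; translating back:
Answer: 7/2 - 3/2*i


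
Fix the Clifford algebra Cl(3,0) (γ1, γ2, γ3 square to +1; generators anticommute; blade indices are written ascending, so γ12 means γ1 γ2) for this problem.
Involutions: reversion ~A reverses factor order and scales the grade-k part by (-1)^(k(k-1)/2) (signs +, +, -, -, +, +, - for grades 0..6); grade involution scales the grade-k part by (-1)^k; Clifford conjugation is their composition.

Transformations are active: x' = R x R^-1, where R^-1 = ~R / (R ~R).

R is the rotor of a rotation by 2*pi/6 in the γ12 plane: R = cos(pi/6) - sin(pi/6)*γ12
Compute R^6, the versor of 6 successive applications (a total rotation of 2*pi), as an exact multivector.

The rotor phase is half the rotation angle and phases add under composition, so 6 steps in the γ12 plane accumulate phase 6*(pi/6) = pi: R^6 = cos(pi) - sin(pi)*γ12.
cos(pi) = -1 and sin(pi) = 0, so R^6 = -1. The total rotation 2*pi is 1 full turn, so every vector returns to itself, yet the rotor is -1, on the OTHER sheet of the double cover (an odd number of 2*pi turns).
Answer: -1


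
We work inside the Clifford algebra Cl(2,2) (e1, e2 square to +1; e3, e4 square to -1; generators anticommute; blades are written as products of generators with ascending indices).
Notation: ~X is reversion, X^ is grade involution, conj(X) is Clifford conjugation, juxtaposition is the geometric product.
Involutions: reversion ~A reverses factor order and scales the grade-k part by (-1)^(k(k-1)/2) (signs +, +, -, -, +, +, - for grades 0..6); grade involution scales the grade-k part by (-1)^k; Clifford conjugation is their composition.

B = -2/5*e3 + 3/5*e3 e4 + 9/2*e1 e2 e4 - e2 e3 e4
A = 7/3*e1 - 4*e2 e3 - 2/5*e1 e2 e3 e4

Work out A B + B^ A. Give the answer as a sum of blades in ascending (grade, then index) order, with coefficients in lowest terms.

first term: -2/5*e1 - 8/5*e2 - 9/5*e3 + 4*e4 + 6/25*e1 e2 - 14/15*e1 e3 + 129/10*e2 e4 + 4/25*e1 e2 e4 + 97/5*e1 e3 e4 - 7/3*e1 e2 e3 e4
second term: -2/5*e1 - 8/5*e2 - 9/5*e3 - 4*e4 + 6/25*e1 e2 - 14/15*e1 e3 - 129/10*e2 e4 + 4/25*e1 e2 e4 + 97/5*e1 e3 e4 - 7/3*e1 e2 e3 e4
Answer: -4/5*e1 - 16/5*e2 - 18/5*e3 + 12/25*e1 e2 - 28/15*e1 e3 + 8/25*e1 e2 e4 + 194/5*e1 e3 e4 - 14/3*e1 e2 e3 e4


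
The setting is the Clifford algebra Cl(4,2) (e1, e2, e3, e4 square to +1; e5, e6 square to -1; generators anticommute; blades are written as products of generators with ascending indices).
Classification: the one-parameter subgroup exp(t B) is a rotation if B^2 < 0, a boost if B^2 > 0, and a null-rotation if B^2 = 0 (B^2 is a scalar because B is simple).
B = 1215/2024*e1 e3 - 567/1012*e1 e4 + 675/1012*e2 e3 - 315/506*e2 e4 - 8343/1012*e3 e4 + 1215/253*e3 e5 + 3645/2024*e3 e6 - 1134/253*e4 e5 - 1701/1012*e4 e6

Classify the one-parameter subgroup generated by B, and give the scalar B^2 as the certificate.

B^2 term by term: the squares give (1215/2024)^2*(e1 e3)^2 + (-567/1012)^2*(e1 e4)^2 + (675/1012)^2*(e2 e3)^2 + (-315/506)^2*(e2 e4)^2 + (-8343/1012)^2*(e3 e4)^2 + (1215/253)^2*(e3 e5)^2 + (3645/2024)^2*(e3 e6)^2 + (-1134/253)^2*(e4 e5)^2 + (-1701/1012)^2*(e4 e6)^2 = 1476225/4096576*(-1) + 321489/1024144*(-1) + 455625/1024144*(-1) + 99225/256036*(-1) + 69605649/1024144*(-1) + 1476225/64009*(+1) + 13286025/4096576*(+1) + 1285956/64009*(+1) + 2893401/1024144*(+1) = -81/4 (each basis 2-blade squares to minus the product of its generators' squares); cross terms between blades sharing an index anticommute and cancel; the commuting (index-disjoint) pairs give grade-4 terms 2*c*c'*(blade product), which cancel blade by blade — e1 e2 e3 e4: 382725/512072 - 382725/512072 = 0; e1 e3 e4 e5: -688905/128018 + 688905/128018 = 0; e1 e3 e4 e6: -2066715/1024144 + 2066715/1024144 = 0; e2 e3 e4 e5: -382725/64009 + 382725/64009 = 0; e2 e3 e4 e6: -1148175/512072 + 1148175/512072 = 0; e3 e4 e5 e6: 2066715/128018 - 2066715/128018 = 0 — confirming B is simple. So B^2 = -81/4.
Answer: rotation, certificate B^2 = -81/4. Check the certificate: B^2 = -81/4, and that sign is decisive whatever form B takes.


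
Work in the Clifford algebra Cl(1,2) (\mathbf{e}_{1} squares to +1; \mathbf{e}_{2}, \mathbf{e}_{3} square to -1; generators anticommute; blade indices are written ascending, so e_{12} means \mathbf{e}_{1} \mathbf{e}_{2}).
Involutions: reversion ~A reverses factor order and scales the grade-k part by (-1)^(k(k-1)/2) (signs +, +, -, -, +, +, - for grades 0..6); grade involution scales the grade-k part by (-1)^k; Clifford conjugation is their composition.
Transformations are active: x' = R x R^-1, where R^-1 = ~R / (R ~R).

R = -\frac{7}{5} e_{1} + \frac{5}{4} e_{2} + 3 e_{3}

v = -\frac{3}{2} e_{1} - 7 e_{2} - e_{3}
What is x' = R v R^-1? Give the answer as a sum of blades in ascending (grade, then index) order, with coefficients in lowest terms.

~R = -\frac{7}{5} e_{1} + \frac{5}{4} e_{2} + 3 e_{3}, and R ~R = -\frac{3441}{400}, so R^-1 = ~R / (-\frac{3441}{400}).
R v = \frac{277}{20} + \frac{467}{40} e_{12} + \frac{59}{10} e_{13} + \frac{79}{4} e_{23}
Answer: \frac{41347}{6882} e_{1} + \frac{10237}{3441} e_{2} - \frac{9933}{1147} e_{3}


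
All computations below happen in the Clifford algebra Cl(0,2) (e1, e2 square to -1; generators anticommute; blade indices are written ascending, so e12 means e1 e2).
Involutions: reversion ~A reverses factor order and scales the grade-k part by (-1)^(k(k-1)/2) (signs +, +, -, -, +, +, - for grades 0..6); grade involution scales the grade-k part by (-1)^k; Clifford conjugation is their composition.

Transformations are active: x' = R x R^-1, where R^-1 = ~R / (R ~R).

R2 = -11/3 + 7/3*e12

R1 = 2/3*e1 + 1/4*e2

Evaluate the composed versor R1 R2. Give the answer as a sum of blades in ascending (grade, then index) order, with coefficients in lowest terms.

Distribute over the terms of R1 (each basis-blade product reordered to ascending indices, repeated generators contracted through their squares):
(2/3*e1) R2 = -22/9*e1 - 14/9*e2
(1/4*e2) R2 = 7/12*e1 - 11/12*e2
Summing the partial products and collecting blades:
Answer: -67/36*e1 - 89/36*e2


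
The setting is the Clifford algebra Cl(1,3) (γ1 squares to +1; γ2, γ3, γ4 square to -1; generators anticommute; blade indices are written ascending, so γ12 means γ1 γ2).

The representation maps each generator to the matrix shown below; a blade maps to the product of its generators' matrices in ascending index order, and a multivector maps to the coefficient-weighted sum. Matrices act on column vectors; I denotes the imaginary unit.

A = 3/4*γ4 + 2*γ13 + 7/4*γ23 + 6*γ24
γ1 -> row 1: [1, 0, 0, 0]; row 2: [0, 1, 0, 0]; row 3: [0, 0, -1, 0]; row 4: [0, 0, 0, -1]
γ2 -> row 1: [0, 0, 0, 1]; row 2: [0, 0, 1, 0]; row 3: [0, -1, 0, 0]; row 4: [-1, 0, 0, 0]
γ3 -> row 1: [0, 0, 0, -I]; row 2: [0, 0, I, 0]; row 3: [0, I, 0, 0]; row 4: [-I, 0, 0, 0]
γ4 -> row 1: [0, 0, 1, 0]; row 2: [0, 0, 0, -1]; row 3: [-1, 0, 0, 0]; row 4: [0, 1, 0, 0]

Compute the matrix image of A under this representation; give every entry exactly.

Bivector images (products of the table entries): rho(γ13) = rho(γ1)rho(γ3) = row 1: [0, 0, 0, -I]; row 2: [0, 0, I, 0]; row 3: [0, -I, 0, 0]; row 4: [I, 0, 0, 0]; rho(γ23) = rho(γ2)rho(γ3) = row 1: [-I, 0, 0, 0]; row 2: [0, I, 0, 0]; row 3: [0, 0, -I, 0]; row 4: [0, 0, 0, I]; rho(γ24) = rho(γ2)rho(γ4) = row 1: [0, 1, 0, 0]; row 2: [-1, 0, 0, 0]; row 3: [0, 0, 0, 1]; row 4: [0, 0, -1, 0].
M = (3/4)*rho(γ4) + (2)*rho(γ13) + (7/4)*rho(γ23) + (6)*rho(γ24), summed entrywise:
Answer: row 1: [-7*I/4, 6, 3/4, -2*I]; row 2: [-6, 7*I/4, 2*I, -3/4]; row 3: [-3/4, -2*I, -7*I/4, 6]; row 4: [2*I, 3/4, -6, 7*I/4]


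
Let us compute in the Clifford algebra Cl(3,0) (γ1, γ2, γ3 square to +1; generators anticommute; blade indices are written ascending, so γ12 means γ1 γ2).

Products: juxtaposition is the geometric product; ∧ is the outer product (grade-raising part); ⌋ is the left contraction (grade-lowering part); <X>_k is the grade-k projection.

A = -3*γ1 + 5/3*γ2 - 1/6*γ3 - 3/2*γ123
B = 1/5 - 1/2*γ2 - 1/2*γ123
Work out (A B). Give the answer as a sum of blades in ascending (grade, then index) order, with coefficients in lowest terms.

step 1: -19/12 - 3/5*γ1 + 1/3*γ2 - 1/30*γ3 + 19/12*γ12 + 1/12*γ13 + 17/12*γ23 - 3/10*γ123
Answer: -19/12 - 3/5*γ1 + 1/3*γ2 - 1/30*γ3 + 19/12*γ12 + 1/12*γ13 + 17/12*γ23 - 3/10*γ123


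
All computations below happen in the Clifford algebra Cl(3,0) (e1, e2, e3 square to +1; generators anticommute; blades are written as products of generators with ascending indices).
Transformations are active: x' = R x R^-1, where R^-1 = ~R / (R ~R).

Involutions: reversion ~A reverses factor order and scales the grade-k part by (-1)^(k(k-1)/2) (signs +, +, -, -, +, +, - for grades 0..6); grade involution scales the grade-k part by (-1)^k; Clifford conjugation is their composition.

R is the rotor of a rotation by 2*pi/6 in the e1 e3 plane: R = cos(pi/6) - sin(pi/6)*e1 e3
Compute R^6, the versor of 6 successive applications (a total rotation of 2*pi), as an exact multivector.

Because a rotor carries half the rotation angle, composing 6 copies of this e1 e3-plane rotor multiplies the phase: 6*(pi/6) = pi, hence R^6 = cos(pi) - sin(pi)*e1 e3.
cos(pi) = -1 and sin(pi) = 0, so R^6 = -1. The total rotation 2*pi is 1 full turn, so every vector returns to itself, yet the rotor is -1, on the OTHER sheet of the double cover (an odd number of 2*pi turns).
Answer: -1


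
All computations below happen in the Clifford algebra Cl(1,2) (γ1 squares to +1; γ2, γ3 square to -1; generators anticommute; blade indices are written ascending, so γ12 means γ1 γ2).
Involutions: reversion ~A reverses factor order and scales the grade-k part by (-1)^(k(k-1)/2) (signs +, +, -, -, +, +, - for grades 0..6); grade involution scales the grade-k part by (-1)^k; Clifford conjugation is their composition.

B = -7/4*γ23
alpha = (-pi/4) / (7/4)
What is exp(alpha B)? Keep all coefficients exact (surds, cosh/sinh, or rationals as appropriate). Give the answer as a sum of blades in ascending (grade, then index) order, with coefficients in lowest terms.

B^2 = (-7/4)^2*(γ23)^2 = 49/16*(-1) = -49/16 (a basis 2-blade squares to minus the product of its generators' squares).
B^2 = -49/16 — a negative square means the series sums to a rotation: l = 7/4, alpha*l = -pi/4, so exp(alpha B) = cos(-pi/4) + (sin(-pi/4)/(7/4))*B = sqrt(2)/2 + (-2*sqrt(2)/7)*B.
Answer: sqrt(2)/2 + sqrt(2)/2*γ23


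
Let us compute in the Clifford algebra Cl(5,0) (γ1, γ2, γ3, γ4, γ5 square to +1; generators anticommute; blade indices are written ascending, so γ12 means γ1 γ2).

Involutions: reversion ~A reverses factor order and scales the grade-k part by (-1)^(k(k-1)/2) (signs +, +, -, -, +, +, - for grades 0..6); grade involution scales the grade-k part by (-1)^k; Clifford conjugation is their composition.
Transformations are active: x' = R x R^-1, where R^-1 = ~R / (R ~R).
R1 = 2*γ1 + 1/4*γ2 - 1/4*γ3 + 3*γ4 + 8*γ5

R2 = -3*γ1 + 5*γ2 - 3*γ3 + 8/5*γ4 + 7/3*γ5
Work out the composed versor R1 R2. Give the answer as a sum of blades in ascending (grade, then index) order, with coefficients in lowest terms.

Distribute over the terms of R1 (each basis-blade product reordered to ascending indices, repeated generators contracted through their squares):
(2*γ1) R2 = -6 + 10*γ12 - 6*γ13 + 16/5*γ14 + 14/3*γ15
(1/4*γ2) R2 = 5/4 + 3/4*γ12 - 3/4*γ23 + 2/5*γ24 + 7/12*γ25
(-1/4*γ3) R2 = 3/4 - 3/4*γ13 + 5/4*γ23 - 2/5*γ34 - 7/12*γ35
(3*γ4) R2 = 24/5 + 9*γ14 - 15*γ24 + 9*γ34 + 7*γ45
(8*γ5) R2 = 56/3 + 24*γ15 - 40*γ25 + 24*γ35 - 64/5*γ45
Summing the partial products and collecting blades:
Answer: 292/15 + 43/4*γ12 - 27/4*γ13 + 61/5*γ14 + 86/3*γ15 + 1/2*γ23 - 73/5*γ24 - 473/12*γ25 + 43/5*γ34 + 281/12*γ35 - 29/5*γ45


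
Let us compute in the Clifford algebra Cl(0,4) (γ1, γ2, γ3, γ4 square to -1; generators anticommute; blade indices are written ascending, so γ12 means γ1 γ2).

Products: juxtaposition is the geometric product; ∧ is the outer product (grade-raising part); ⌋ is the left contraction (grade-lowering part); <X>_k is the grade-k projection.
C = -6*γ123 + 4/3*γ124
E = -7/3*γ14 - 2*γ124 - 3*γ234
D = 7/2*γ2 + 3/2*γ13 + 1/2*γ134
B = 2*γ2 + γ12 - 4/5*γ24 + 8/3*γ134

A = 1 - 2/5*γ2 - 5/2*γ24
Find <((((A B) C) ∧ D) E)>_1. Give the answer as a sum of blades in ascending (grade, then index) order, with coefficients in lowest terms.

step 1: -6/5 - 2/5*γ1 + 2*γ2 - 133/25*γ4 + γ12 - 5/2*γ14 - 4/5*γ24 - 20/3*γ123 + 8/3*γ134 + 16/15*γ1234
step 2: 40 + 16/15*γ1 - 10/3*γ2 + 334/45*γ3 + 76/15*γ4 + 532/75*γ12 - 12*γ13 + 8/3*γ14 + 52/45*γ23 + 248/15*γ24 + 80/9*γ34 + 36/5*γ123 - 8/5*γ124 - 24/5*γ134 + 15*γ234 - 798/25*γ1234
step 3: 140*γ2 + 56/15*γ12 + 60*γ13 - 1169/45*γ23 - 266/15*γ24 + 47*γ123 - 28/3*γ124 + 138/5*γ134 + 280/9*γ234 - 599/15*γ1234
step 4: -224/3 + 253/3*γ1 + 196/9*γ2 + 206/3*γ3 - 1057/15*γ4 + 1864/45*γ12 + 812/9*γ13 - 139*γ14 - 6677/45*γ23 - 392/45*γ24 + 374*γ34 - 1960/27*γ123 + 440/3*γ124 + 2842/45*γ134 + 689/3*γ234 + 8183/135*γ1234
step 5: 253/3*γ1 + 196/9*γ2 + 206/3*γ3 - 1057/15*γ4
Answer: 253/3*γ1 + 196/9*γ2 + 206/3*γ3 - 1057/15*γ4


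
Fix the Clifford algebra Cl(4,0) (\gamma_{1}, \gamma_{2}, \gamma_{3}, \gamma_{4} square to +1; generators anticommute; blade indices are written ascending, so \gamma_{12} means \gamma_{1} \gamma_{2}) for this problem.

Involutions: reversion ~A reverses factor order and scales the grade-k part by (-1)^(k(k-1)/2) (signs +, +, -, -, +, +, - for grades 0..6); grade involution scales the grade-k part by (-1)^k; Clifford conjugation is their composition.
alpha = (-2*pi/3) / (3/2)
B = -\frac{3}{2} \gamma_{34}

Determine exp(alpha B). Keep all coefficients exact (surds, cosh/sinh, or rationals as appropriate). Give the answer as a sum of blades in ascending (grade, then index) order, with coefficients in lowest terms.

B^2 = (-\frac{3}{2})^2*(\gamma_{34})^2 = \frac{9}{4}*(-1) = -\frac{9}{4} (a basis 2-blade squares to minus the product of its generators' squares).
B^2 = -\frac{9}{4} — since the square is negative, the closed form is circular: l = \frac{3}{2}, alpha*l = - \frac{2 \pi}{3}, so exp(alpha B) = cos(- \frac{2 \pi}{3}) + (sin(- \frac{2 \pi}{3})/(\frac{3}{2}))*B = - \frac{1}{2} + (- \frac{\sqrt{3}}{3})*B.
Answer: - \frac{1}{2} + \frac{\sqrt{3}}{2} \gamma_{34}


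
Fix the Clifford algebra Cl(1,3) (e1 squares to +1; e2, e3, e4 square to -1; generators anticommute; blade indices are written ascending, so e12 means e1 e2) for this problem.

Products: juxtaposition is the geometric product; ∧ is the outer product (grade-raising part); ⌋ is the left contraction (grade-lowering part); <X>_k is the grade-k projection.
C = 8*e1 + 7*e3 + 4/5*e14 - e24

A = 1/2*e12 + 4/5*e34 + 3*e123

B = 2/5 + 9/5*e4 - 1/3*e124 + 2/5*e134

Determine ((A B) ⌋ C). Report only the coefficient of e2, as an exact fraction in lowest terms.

step 1: -8/25*e1 - 36/25*e3 - 1/6*e4 + 1/5*e12 - 6/5*e24 - 17/25*e34 + 22/15*e123 + 9/10*e124 - 1/5*e234 + 27/5*e1234
step 2: 158/25 - 2/15*e1 + 1/6*e2 - 32/125*e4
Answer: 1/6


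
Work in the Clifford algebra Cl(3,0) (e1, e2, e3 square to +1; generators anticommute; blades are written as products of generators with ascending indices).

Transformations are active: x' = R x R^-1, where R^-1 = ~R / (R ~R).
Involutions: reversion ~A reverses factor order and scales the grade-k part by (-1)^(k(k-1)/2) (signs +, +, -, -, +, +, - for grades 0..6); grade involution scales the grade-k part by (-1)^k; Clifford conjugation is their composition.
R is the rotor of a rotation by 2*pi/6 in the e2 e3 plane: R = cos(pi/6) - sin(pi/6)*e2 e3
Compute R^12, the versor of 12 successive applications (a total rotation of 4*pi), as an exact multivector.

Half-angle bookkeeping: 12 applications in e2 e3 add up to rotor phase 12*pi/6 = 2*pi, so R^12 = cos(2*pi) - sin(2*pi)*e2 e3.
cos(2*pi) = 1 and sin(2*pi) = 0, so R^12 = 1. The total rotation 4*pi is 2 full turns, so every vector returns to itself, yet the rotor is +1, back on the identity sheet (an even number of 2*pi turns).
Answer: 1


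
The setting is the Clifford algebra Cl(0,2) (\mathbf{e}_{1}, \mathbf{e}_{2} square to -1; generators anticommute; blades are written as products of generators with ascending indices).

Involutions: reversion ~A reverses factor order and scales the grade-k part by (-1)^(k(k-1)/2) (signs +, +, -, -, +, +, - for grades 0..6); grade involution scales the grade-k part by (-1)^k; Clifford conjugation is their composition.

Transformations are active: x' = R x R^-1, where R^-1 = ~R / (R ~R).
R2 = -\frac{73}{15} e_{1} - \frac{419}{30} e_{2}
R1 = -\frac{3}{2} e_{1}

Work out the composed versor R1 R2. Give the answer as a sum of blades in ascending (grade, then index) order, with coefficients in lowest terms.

Distribute over the terms of R1 (each basis-blade product reordered to ascending indices, repeated generators contracted through their squares):
(-\frac{3}{2} e_{1}) R2 = -\frac{73}{10} + \frac{419}{20} e_{1} e_{2}
Answer: -\frac{73}{10} + \frac{419}{20} e_{1} e_{2}


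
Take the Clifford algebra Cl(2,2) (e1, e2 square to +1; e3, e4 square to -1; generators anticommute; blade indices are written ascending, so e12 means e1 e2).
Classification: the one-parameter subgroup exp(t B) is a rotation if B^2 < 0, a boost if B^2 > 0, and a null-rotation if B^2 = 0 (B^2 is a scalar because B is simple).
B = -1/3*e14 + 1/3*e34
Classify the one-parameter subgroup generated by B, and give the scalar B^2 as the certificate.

B^2 term by term: the squares give (-1/3)^2*(e14)^2 + (1/3)^2*(e34)^2 = 1/9*(+1) + 1/9*(-1) = 0 (each basis 2-blade squares to minus the product of its generators' squares); cross terms between blades sharing an index anticommute and cancel. So B^2 = 0.
Answer: null-rotation, certificate B^2 = 0. The class reads off the invariant scalar 0 directly.


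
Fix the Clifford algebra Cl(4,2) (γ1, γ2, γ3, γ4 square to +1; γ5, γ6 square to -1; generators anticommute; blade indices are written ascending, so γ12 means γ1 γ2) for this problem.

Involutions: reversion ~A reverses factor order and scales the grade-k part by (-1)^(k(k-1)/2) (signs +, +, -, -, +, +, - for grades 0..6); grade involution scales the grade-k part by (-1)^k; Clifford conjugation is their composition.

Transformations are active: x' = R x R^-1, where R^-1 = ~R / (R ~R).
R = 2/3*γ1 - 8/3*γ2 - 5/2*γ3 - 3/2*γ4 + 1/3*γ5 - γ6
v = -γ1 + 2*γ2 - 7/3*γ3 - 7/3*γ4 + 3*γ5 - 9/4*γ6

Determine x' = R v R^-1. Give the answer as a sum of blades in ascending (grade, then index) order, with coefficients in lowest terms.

~R = 2/3*γ1 - 8/3*γ2 - 5/2*γ3 - 3/2*γ4 + 1/3*γ5 - γ6, and R ~R = 269/18, so R^-1 = ~R / (269/18).
R v = 1/12 - 4/3*γ12 - 73/18*γ13 - 55/18*γ14 + 7/3*γ15 - 5/2*γ16 + 101/9*γ23 + 83/9*γ24 - 26/3*γ25 + 8*γ26 + 7/3*γ34 - 121/18*γ35 + 79/24*γ36 - 67/18*γ45 + 25/24*γ46 + 9/4*γ56
Answer: 271/269*γ1 - 546/269*γ2 + 3721/1614*γ3 + 3739/1614*γ4 - 806/269*γ5 + 2409/1076*γ6


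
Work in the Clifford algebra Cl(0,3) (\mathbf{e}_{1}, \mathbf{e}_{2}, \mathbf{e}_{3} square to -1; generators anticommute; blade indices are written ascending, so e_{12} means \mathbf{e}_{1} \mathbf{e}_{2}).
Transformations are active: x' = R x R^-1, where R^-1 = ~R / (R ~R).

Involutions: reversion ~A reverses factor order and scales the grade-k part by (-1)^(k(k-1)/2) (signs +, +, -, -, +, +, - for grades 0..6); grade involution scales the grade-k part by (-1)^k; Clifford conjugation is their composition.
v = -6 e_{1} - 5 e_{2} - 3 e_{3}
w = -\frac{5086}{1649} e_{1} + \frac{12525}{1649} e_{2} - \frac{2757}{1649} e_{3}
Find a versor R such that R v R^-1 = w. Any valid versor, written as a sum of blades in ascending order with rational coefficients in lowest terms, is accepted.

Sketch: the shared square -70 makes R = v + w = -\frac{14980}{1649} e_{1} + \frac{4280}{1649} e_{2} - \frac{7704}{1649} e_{3} the natural versor; its sandwich fixes that direction, negates (v - w)/2, and sends v to w.
Answer: -\frac{14980}{1649} e_{1} + \frac{4280}{1649} e_{2} - \frac{7704}{1649} e_{3}


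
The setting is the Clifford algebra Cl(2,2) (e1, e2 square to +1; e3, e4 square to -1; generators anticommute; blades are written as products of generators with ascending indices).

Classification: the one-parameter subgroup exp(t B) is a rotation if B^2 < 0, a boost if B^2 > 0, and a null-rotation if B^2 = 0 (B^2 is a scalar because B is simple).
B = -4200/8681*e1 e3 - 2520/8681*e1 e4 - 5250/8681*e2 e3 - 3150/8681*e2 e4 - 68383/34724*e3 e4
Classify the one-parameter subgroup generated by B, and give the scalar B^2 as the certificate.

B^2 term by term: the squares give (-4200/8681)^2*(e1 e3)^2 + (-2520/8681)^2*(e1 e4)^2 + (-5250/8681)^2*(e2 e3)^2 + (-3150/8681)^2*(e2 e4)^2 + (-68383/34724)^2*(e3 e4)^2 = 17640000/75359761*(+1) + 6350400/75359761*(+1) + 27562500/75359761*(+1) + 9922500/75359761*(+1) + 4676234689/1205756176*(-1) = -49/16 (each basis 2-blade squares to minus the product of its generators' squares); cross terms between blades sharing an index anticommute and cancel; the commuting (index-disjoint) pairs give grade-4 terms 2*c*c'*(blade product), which cancel blade by blade — e1 e2 e3 e4: -26460000/75359761 + 26460000/75359761 = 0 — confirming B is simple. So B^2 = -49/16.
Answer: rotation, certificate B^2 = -49/16. The scalar -49/16 is the complete invariant here: its sign names the subgroup type.


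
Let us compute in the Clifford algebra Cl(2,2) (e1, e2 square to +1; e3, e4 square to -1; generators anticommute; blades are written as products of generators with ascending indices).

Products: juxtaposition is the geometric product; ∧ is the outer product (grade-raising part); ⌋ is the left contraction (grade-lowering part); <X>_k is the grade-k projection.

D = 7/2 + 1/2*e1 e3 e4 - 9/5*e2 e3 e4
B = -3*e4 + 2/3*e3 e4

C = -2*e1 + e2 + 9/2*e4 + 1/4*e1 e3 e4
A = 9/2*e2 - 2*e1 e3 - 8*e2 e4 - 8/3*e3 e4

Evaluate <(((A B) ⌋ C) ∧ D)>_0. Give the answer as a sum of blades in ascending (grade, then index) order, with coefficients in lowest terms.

step 1: 16/9 - 24*e2 - 8*e3 + 4/3*e1 e4 - 16/3*e2 e3 - 27/2*e2 e4 + 6*e1 e3 e4 + 3*e2 e3 e4
step 2: -51/2 - 32/9*e1 + 16/9*e2 - 1/3*e3 + 8*e4 - 2*e1 e4 + 4/9*e1 e3 e4
step 3: -357/4 - 112/9*e1 + 56/9*e2 - 7/6*e3 + 28*e4 - 7*e1 e4 - 403/36*e1 e3 e4 + 459/10*e2 e3 e4 + 248/45*e1 e2 e3 e4
step 4: -357/4
Answer: -357/4


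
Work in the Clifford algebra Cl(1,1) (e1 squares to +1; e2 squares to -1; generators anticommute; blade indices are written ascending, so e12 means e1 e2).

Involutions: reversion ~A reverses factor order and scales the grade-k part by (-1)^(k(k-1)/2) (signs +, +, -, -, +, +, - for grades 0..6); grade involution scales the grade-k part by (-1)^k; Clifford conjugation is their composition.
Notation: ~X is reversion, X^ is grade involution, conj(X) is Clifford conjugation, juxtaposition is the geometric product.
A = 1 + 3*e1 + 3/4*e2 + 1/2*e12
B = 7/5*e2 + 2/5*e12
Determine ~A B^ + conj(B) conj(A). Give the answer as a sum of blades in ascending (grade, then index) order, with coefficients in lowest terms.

first term: 17/20 - 2/5*e1 - 1/5*e2 - 19/5*e12
second term: -17/20 + 2/5*e1 - 13/5*e2 - 23/5*e12
Answer: -14/5*e2 - 42/5*e12


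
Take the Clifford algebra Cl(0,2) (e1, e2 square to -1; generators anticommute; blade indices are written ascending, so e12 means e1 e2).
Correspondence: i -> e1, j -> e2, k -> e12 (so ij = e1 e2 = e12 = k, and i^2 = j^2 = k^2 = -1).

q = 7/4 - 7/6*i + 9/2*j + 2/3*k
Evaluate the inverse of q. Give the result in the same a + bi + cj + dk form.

In blades: q = 7/4 - 7/6*e1 + 9/2*e2 + 2/3*e12.
With qbar = 7/4 + 7/6*e1 - 9/2*e2 - 2/3*e12 (scalar fixed, mapped units negated), q qbar = 3617/144 (the sum of squared coefficients), so q^-1 = qbar / (3617/144) = 252/3617 + 168/3617*e1 - 648/3617*e2 - 96/3617*e12; translating back:
Answer: 252/3617 + 168/3617*i - 648/3617*j - 96/3617*k


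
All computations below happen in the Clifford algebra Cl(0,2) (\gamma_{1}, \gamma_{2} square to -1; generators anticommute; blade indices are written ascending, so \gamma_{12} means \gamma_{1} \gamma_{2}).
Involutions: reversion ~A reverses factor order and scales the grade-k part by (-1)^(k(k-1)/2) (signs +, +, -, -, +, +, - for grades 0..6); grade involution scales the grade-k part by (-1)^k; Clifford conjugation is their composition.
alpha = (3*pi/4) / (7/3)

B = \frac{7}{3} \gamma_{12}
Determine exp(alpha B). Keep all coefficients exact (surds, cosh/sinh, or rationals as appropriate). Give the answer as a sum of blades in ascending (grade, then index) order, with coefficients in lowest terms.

B^2 = (\frac{7}{3})^2*(\gamma_{12})^2 = \frac{49}{9}*(-1) = -\frac{49}{9} (a basis 2-blade squares to minus the product of its generators' squares).
B^2 = -\frac{49}{9} — since the square is negative, the closed form is circular: l = \frac{7}{3}, alpha*l = \frac{3 \pi}{4}, so exp(alpha B) = cos(\frac{3 \pi}{4}) + (sin(\frac{3 \pi}{4})/(\frac{7}{3}))*B = - \frac{\sqrt{2}}{2} + (\frac{3 \sqrt{2}}{14})*B.
Answer: - \frac{\sqrt{2}}{2} + \frac{\sqrt{2}}{2} \gamma_{12}


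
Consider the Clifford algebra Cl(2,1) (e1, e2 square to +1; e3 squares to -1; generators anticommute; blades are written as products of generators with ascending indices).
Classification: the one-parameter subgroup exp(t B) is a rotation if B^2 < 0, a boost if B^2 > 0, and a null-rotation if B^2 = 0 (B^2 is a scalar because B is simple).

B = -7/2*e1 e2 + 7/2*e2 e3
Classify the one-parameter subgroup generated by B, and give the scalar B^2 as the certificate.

B^2 term by term: the squares give (-7/2)^2*(e1 e2)^2 + (7/2)^2*(e2 e3)^2 = 49/4*(-1) + 49/4*(+1) = 0 (each basis 2-blade squares to minus the product of its generators' squares); cross terms between blades sharing an index anticommute and cancel. So B^2 = 0.
Answer: null-rotation, certificate B^2 = 0. B^2 = 0 is basis-independent, so its sign is the whole story.


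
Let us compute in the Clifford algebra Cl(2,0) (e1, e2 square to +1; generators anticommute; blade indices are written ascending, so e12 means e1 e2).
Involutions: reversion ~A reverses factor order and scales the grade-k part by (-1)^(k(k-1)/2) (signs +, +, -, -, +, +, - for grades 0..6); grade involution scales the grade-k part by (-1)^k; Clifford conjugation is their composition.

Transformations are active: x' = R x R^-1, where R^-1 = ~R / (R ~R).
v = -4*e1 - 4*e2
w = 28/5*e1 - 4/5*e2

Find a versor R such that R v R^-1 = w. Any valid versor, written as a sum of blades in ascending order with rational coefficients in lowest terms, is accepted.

Reasoning: v^2 = w^2 = 32 since conjugation preserves the quadratic form; R = v + w = 8/5*e1 - 24/5*e2 is then valid when invertible, keeping its own part and reversing (v - w)/2.
Answer: 8/5*e1 - 24/5*e2


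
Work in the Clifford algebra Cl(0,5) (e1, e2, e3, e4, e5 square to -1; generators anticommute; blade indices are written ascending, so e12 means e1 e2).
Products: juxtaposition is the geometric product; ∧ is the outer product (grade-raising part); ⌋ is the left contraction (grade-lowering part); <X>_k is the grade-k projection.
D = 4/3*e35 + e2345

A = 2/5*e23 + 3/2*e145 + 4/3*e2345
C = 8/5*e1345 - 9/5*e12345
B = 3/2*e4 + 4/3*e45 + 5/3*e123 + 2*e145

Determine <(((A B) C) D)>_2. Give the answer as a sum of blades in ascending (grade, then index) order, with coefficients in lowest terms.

step 1: 3 - 8/3*e1 + 9/4*e15 - 16/9*e23 - 8/3*e123 - 20/9*e145 + 3/5*e234 + 2*e235 - 59/30*e2345 + 4/5*e12345
step 2: 36/25 + 177/50*e1 - 32/25*e2 - 32/9*e3 - 236/75*e12 - 18/5*e14 + 27/25*e15 + 4*e23 - 18/5*e34 + 24/5*e45 - 16/5*e124 + 24/25*e125 - 16/5*e145 - 81/20*e234 - 64/15*e245 + 64/15*e345 + 128/45*e1245 + 24/5*e1345 - 24/5*e2345 - 27/5*e12345
step 3: -24/5 - 27/5*e1 - 64/15*e2 - 64/15*e3 + 256/45*e4 + 373/540*e5 - 24/5*e12 + 964/225*e13 + 32/5*e14 - 24/5*e23 - 32/5*e24 - 26/15*e25 - 32/5*e34 + 48/25*e35 - 44/5*e45 + 112/25*e123 - 36/5*e124 + 248/75*e134 + 38/25*e135 + 256/45*e234 - 128/75*e235 - 403/45*e245 + 32/25*e345 - 1831/675*e1234 - 134/225*e1235 + 596/75*e1345 + 36/25*e2345 + 1171/150*e12345
step 4: -24/5*e12 + 964/225*e13 + 32/5*e14 - 24/5*e23 - 32/5*e24 - 26/15*e25 - 32/5*e34 + 48/25*e35 - 44/5*e45
Answer: -24/5*e12 + 964/225*e13 + 32/5*e14 - 24/5*e23 - 32/5*e24 - 26/15*e25 - 32/5*e34 + 48/25*e35 - 44/5*e45


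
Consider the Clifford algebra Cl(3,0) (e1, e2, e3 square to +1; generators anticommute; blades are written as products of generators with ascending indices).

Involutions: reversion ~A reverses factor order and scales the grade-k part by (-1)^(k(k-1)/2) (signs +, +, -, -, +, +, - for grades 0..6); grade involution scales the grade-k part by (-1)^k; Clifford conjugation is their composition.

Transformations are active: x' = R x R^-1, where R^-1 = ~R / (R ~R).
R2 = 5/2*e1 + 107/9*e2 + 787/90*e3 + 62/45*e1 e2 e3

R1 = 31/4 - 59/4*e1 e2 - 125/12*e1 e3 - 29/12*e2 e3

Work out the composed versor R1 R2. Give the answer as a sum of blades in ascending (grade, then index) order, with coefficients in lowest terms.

Distribute over the terms of R1 (each basis-blade product reordered to ascending indices, repeated generators contracted through their squares):
(31/4) R2 = 155/8*e1 + 3317/36*e2 + 24397/360*e3 + 961/90*e1 e2 e3
(-59/4*e1 e2) R2 = -6313/36*e1 + 295/8*e2 + 1829/90*e3 - 46433/360*e1 e2 e3
(-125/12*e1 e3) R2 = -19675/216*e1 - 775/54*e2 + 625/24*e3 + 13375/108*e1 e2 e3
(-29/12*e2 e3) R2 = 899/270*e1 - 22823/1080*e2 + 3103/108*e3 - 145/24*e1 e2 e3
Summing the partial products and collecting blades:
Answer: -21937/90*e1 + 25253/270*e2 + 77147/540*e3 - 271/540*e1 e2 e3


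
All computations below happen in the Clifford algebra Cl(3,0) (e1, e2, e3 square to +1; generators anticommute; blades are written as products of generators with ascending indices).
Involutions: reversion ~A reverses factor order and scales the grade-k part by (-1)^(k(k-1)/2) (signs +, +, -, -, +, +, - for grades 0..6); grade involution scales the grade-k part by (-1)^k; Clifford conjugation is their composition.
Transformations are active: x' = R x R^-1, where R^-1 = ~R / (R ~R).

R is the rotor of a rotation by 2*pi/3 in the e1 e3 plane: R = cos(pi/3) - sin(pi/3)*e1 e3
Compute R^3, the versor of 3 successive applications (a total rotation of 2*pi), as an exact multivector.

Half-angle bookkeeping: 3 applications in e1 e3 add up to rotor phase 3*pi/3 = pi, so R^3 = cos(pi) - sin(pi)*e1 e3.
cos(pi) = -1 and sin(pi) = 0, so R^3 = -1. The total rotation 2*pi is 1 full turn, so every vector returns to itself, yet the rotor is -1, on the OTHER sheet of the double cover (an odd number of 2*pi turns).
Answer: -1


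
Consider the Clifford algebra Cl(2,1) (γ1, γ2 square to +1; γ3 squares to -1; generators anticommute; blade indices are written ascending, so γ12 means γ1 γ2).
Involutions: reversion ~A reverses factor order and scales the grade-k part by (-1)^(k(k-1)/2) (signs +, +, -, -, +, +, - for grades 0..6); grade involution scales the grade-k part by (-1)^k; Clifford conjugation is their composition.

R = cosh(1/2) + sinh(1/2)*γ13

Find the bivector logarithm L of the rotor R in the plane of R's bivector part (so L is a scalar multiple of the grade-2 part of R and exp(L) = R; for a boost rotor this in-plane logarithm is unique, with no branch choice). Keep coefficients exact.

The scalar part of R is cosh(1/2), which determines |rapidity| via cosh; the sign lives in the bivector part, and pairing them (bivector part over sinh of the rapidity = the plane) gives the unique in-plane L = rapidity * plane.
Concretely: cosh(rapidity) = cosh(1/2) gives rapidity = ±1/2, and since rapidity/sinh(rapidity) is even the sign is immaterial: L = (rapidity/sinh(rapidity)) * <R>_2 = (1/(2*sinh(1/2))) * <R>_2.
Answer: 1/2*γ13


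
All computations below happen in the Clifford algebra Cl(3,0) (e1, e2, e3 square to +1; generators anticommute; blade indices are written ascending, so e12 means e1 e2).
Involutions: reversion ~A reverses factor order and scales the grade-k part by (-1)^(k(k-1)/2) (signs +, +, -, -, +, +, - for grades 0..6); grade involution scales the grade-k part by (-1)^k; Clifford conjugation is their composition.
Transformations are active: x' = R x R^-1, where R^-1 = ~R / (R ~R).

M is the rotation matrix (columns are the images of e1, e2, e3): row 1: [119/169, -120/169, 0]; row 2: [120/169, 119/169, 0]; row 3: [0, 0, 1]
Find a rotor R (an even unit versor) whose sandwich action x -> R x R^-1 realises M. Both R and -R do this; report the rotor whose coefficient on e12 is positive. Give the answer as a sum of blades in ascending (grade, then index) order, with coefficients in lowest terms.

Method: write R = a + b12*e12 + b13*e13 + b23*e23 with a^2 + b12^2 + b13^2 + b23^2 = 1 (so R^-1 = ~R). Expanding the columns R e_j ~R gives tr M = 4a^2 - 1 and, from the antisymmetric part, M21 - M12 = -4a*b12, M13 - M31 = 4a*b13, M32 - M23 = -4a*b23.
Here tr M = 407/169, so a^2 = (1 + tr M)/4 = 144/169 and a = ±12/13. Taking a = 12/13: M21 - M12 = 240/169, M13 - M31 = 0, M32 - M23 = 0, giving b12 = -5/13, b13 = 0, b23 = 0, i.e. R = 12/13 - 5/13*e12.
Its e12 coefficient is negative, so report the other preimage -R.
Answer: -12/13 + 5/13*e12. Recall the cover is two-to-one: with M of trace 407/169, both preimages act alike, and the stated e12 sign chooses the sheet.


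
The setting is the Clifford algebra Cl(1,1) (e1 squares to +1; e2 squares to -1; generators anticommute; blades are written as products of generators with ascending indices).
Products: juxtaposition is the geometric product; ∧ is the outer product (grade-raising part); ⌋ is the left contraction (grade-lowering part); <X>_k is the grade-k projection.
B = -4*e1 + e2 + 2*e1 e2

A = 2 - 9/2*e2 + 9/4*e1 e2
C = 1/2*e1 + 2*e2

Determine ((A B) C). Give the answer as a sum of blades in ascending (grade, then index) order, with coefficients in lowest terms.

step 1: 9 - 77/4*e1 + 11*e2 - 14*e1 e2
step 2: -253/8 + 65/2*e1 + 25*e2 - 44*e1 e2
Answer: -253/8 + 65/2*e1 + 25*e2 - 44*e1 e2


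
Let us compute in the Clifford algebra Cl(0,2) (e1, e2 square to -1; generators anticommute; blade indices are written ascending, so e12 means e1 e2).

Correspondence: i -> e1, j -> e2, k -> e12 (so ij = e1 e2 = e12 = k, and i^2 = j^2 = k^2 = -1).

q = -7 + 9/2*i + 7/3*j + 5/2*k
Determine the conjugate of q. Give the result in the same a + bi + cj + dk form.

In blades: q = -7 + 9/2*e1 + 7/3*e2 + 5/2*e12.
Conjugation here is Clifford conjugation: the scalar is fixed and the grade-1 and grade-2 blades all flip sign, giving -7 - 9/2*e1 - 7/3*e2 - 5/2*e12; translating back:
Answer: -7 - 9/2*i - 7/3*j - 5/2*k


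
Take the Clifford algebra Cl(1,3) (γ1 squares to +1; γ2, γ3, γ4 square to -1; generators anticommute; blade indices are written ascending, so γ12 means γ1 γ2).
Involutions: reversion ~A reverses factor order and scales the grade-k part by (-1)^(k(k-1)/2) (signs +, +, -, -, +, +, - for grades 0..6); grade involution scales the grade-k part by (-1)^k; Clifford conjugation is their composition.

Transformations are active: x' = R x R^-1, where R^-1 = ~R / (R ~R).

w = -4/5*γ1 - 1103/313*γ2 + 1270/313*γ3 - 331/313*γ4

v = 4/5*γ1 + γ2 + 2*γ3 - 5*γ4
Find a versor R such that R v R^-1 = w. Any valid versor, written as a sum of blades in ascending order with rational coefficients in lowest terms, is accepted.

Reasoning: v^2 = w^2 = -734/25 since conjugation preserves the quadratic form; R = v + w = -790/313*γ2 + 1896/313*γ3 - 1896/313*γ4 is then valid when invertible, keeping its own part and reversing (v - w)/2.
Answer: -790/313*γ2 + 1896/313*γ3 - 1896/313*γ4


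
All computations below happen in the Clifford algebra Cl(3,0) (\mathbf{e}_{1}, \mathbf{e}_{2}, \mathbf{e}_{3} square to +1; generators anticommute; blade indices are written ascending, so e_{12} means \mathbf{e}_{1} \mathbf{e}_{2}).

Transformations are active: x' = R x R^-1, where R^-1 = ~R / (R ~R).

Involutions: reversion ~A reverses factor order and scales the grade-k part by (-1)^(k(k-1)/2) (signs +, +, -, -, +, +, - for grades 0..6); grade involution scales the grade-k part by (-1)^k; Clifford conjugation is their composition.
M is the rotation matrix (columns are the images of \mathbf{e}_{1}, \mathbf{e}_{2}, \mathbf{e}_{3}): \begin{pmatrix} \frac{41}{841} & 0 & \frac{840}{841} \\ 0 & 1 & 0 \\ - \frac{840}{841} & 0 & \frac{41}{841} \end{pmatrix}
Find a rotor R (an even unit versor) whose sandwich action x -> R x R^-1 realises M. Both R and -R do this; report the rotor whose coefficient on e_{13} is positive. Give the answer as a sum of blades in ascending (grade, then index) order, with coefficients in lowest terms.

Method: write R = a + b12*e_{12} + b13*e_{13} + b23*e_{23} with a^2 + b12^2 + b13^2 + b23^2 = 1 (so R^-1 = ~R). Expanding the columns R e_j ~R gives tr M = 4a^2 - 1 and, from the antisymmetric part, M21 - M12 = -4a*b12, M13 - M31 = 4a*b13, M32 - M23 = -4a*b23.
Here tr M = \frac{923}{841}, so a^2 = (1 + tr M)/4 = \frac{441}{841} and a = ±\frac{21}{29}. Taking a = \frac{21}{29}: M21 - M12 = 0, M13 - M31 = \frac{1680}{841}, M32 - M23 = 0, giving b12 = 0, b13 = \frac{20}{29}, b23 = 0, i.e. R = \frac{21}{29} + \frac{20}{29} e_{13}.
Its e_{13} coefficient is already positive.
Answer: \frac{21}{29} + \frac{20}{29} e_{13}. Sheet selection: the two-to-one cover makes ±R indistinguishable at the matrix level (trace \frac{923}{841}), so uniqueness comes from the required sign on e_{13}.


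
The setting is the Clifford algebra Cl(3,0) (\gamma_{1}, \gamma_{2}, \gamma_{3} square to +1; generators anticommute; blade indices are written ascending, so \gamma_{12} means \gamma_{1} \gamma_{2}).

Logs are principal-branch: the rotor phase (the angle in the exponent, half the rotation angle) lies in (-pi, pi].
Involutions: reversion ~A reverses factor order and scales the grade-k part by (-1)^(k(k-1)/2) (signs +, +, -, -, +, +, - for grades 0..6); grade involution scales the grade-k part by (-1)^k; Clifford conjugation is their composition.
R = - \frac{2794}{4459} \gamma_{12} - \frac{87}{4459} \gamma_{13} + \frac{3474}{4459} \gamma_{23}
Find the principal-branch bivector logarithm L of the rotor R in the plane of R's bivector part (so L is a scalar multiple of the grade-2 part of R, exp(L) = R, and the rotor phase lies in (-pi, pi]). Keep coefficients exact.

The scalar part of R is 0, so the principal-branch rotor phase is pinned; divide the bivector part by its sine to get the unit plane — L is the phase times that plane.
Concretely: cos(phase) = 0 gives phase = ±\frac{\pi}{2}, and since phase/sin(phase) is even the sign is immaterial: L = (phase/sin(phase)) * <R>_2 = (\frac{\pi}{2}) * <R>_2.
Answer: - \frac{1397 \pi}{4459} \gamma_{12} - \frac{87 \pi}{8918} \gamma_{13} + \frac{1737 \pi}{4459} \gamma_{23}


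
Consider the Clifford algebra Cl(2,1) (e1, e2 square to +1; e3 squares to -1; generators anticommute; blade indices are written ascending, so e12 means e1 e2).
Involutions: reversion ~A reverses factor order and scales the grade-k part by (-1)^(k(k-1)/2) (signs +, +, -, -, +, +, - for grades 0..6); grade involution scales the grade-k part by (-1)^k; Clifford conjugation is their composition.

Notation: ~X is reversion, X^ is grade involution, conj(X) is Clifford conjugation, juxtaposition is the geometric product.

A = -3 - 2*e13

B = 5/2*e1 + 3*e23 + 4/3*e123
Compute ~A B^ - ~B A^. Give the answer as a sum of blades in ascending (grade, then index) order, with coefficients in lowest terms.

first term: 15/2*e1 + 8/3*e2 + 5*e3 + 6*e12 - 9*e23 + 4*e123
second term: -15/2*e1 - 8/3*e2 - 5*e3 - 6*e12 + 9*e23 + 4*e123
Answer: 15*e1 + 16/3*e2 + 10*e3 + 12*e12 - 18*e23


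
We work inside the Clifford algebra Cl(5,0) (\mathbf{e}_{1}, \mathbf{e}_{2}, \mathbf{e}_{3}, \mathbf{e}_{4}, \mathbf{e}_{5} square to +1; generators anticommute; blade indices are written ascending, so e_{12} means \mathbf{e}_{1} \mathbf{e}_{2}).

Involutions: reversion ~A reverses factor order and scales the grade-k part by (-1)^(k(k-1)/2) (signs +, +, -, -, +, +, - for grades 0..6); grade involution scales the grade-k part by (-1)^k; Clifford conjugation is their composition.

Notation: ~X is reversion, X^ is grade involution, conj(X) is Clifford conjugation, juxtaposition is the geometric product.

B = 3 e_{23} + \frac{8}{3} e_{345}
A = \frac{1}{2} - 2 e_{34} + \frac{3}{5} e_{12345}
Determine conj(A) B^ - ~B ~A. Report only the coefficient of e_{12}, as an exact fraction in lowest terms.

first term: \frac{16}{3} e_{5} - \frac{8}{5} e_{12} + \frac{3}{2} e_{23} - 6 e_{24} + \frac{9}{5} e_{145} - \frac{4}{3} e_{345}
second term: \frac{16}{3} e_{5} + \frac{8}{5} e_{12} - \frac{3}{2} e_{23} - 6 e_{24} + \frac{9}{5} e_{145} - \frac{4}{3} e_{345}
Answer: -\frac{16}{5}
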